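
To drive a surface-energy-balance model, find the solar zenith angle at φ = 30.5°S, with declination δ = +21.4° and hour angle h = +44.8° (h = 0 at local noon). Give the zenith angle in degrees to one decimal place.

cos θ_z = sin φ sin δ + cos φ cos δ cos h = -0.185189 + 0.569235 = 0.384046.
θ_z = arccos(0.384046) = 67.4°.

θ_z = 67.4°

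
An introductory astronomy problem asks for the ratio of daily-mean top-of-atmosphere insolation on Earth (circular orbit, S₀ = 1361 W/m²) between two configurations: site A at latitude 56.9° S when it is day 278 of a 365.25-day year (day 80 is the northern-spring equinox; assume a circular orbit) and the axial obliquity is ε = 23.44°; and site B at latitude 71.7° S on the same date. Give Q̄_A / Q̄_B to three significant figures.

Q̄_A / Q̄_B ≈ 1.42

— Configuration A (φ=-56.9°):
Solar longitude: λ_s = 360° × (278 − 80)/365.25 = 195.154°.
sin δ = sin 23.44° × sin 195.154° = -0.10399, so δ = -5.969°.
cos H₀ = −tan(-56.9°) tan(-5.969°) = -0.1604, H₀ = 1.7319 rad.
Bracket: H₀ sin φ sin δ + cos φ cos δ sin H₀ = 1.7319×-0.83772×-0.10399 + 0.54610×0.99458×0.98705 = 0.150874 + 0.536106 = 0.686980.
Q̄ = (S₀/π) × [bracket] = (1361/π) × 0.686980 = 297.61 W/m².
— Configuration B (φ=-71.7°):
cos H₀ = −tan(-71.7°) tan(-5.969°) = -0.3161, H₀ = 1.8925 rad.
Bracket: H₀ sin φ sin δ + cos φ cos δ sin H₀ = 1.8925×-0.94943×-0.10399 + 0.31399×0.99458×0.94871 = 0.186849 + 0.296271 = 0.483120.
Q̄ = (S₀/π) × [bracket] = (1361/π) × 0.483120 = 209.30 W/m².
Ratio Q̄_A / Q̄_B = 297.61 / 209.30 = 1.422.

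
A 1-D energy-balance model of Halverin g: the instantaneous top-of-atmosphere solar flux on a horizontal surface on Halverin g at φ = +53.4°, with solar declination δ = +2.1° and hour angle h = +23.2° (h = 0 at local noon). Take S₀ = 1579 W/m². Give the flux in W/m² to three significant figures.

cos θ_z = sin φ sin δ + cos φ cos δ cos h = 0.029418 + 0.547643 = 0.577061.
Flux = S₀ · cos θ_z = 1579 × 0.577061 = 911.2 W/m².

911 W/m²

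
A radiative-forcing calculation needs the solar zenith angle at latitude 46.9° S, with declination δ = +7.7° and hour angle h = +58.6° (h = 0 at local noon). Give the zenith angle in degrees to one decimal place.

cos θ_z = sin ϕ sin δ + cos ϕ cos δ cos h = -0.097832 + 0.352782 = 0.254950.
θ_z = arccos(0.254950) = 75.2°.

θ_z = 75.2°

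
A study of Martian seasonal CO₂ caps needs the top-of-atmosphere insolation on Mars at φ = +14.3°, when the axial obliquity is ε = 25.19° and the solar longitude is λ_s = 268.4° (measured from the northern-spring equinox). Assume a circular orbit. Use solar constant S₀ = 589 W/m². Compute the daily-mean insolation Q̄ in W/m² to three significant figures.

Q̄ ≈ 135 W/m²

Solar declination: sin δ = sin ε · sin λ_s = sin 25.19° × sin 268.4° = -0.42546, so δ = -25.179°.
cos H₀ = −tan(+14.3°) tan(-25.179°) = 0.1198, H₀ = 1.4507 rad.
Bracket: H₀ sin φ sin δ + cos φ cos δ sin H₀ = 1.4507×0.24700×-0.42546 + 0.96902×0.90498×0.99279 = -0.152452 + 0.870621 = 0.718169.
Q̄ = (S₀/π) × [bracket] = (589/π) × 0.718169 = 134.6 W/m².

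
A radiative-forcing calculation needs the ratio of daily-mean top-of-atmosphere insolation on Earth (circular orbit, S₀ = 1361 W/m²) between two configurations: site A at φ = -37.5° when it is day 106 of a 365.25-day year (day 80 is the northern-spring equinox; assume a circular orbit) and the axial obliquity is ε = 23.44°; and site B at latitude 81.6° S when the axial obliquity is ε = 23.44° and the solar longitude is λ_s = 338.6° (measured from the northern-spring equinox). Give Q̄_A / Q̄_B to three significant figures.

Q̄_A / Q̄_B ≈ 1.38

— Configuration A (φ=-37.5°):
Solar longitude: λ_s = 360° × (106 − 80)/365.25 = 25.626°.
sin δ = sin 23.44° × sin 25.626° = 0.17204, so δ = +9.907°.
cos H₀ = −tan(-37.5°) tan(+9.907°) = 0.1340, H₀ = 1.4364 rad.
Bracket: H₀ sin φ sin δ + cos φ cos δ sin H₀ = 1.4364×-0.60876×0.17204 + 0.79335×0.98509×0.99098 = -0.150436 + 0.774472 = 0.624036.
Q̄ = (S₀/π) × [bracket] = (1361/π) × 0.624036 = 270.34 W/m².
— Configuration B (φ=-81.6°):
Solar declination: sin δ = sin ε · sin λ_s = sin 23.44° × sin 338.6° = -0.14514, so δ = -8.346°.
cos H₀ = −tan(-81.6°) tan(-8.346°) = -0.9934, H₀ = 3.0269 rad.
Bracket: H₀ sin φ sin δ + cos φ cos δ sin H₀ = 3.0269×-0.98927×-0.14514 + 0.14608×0.98941×0.11443 = 0.434610 + 0.016539 = 0.451149.
Q̄ = (S₀/π) × [bracket] = (1361/π) × 0.451149 = 195.45 W/m².
Ratio Q̄_A / Q̄_B = 270.34 / 195.45 = 1.383.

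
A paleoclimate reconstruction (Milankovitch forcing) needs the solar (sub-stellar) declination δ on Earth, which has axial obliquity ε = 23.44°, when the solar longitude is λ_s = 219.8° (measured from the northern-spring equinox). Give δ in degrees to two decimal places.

sin δ = sin ε · sin λ_s = sin 23.44° × sin 219.8° = -0.254628.
δ = arcsin(-0.254628) = -14.75°.

δ = -14.75°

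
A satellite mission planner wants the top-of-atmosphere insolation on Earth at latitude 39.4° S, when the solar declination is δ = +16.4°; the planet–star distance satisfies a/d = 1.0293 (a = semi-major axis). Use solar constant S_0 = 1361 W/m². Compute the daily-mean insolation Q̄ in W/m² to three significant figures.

Q̄ ≈ 221 W/m²

cos h₀ = −tan(-39.4°) tan(+16.400°) = 0.2418, h₀ = 1.3266 rad.
Bracket: h₀ sin ϕ sin δ + cos ϕ cos δ sin h₀ = 1.3266×-0.63473×0.28234 + 0.77273×0.95931×0.97034 = -0.237740 + 0.719301 = 0.481561.
Inverse-square distance factor (a/d)² = 1.0293² = 1.059458.
Q̄ = (S_0/π) × 1.059458 × [bracket] = (1361/π) × 1.059458 × 0.481561 = 221.0 W/m².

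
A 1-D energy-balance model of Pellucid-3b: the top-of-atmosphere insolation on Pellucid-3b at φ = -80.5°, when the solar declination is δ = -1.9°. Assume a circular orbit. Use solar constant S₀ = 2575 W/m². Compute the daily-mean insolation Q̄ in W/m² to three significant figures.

cos H₀ = −tan(-80.5°) tan(-1.900°) = -0.1982, H₀ = 1.7704 rad.
Bracket: H₀ sin φ sin δ + cos φ cos δ sin H₀ = 1.7704×-0.98629×-0.03316 + 0.16505×0.99945×0.98015 = 0.057902 + 0.161685 = 0.219587.
Q̄ = (S₀/π) × [bracket] = (2575/π) × 0.219587 = 180.0 W/m².

Q̄ ≈ 180 W/m²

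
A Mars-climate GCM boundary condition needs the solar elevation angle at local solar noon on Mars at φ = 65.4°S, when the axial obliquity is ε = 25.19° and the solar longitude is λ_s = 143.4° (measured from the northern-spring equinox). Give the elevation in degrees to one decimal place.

9.9°

Solar declination: sin δ = sin ε · sin λ_s = sin 25.19° × sin 143.4° = 0.25377, so δ = +14.700°.
At local noon the hour angle is zero, so the zenith angle equals |φ − δ| = |-65.4° − (+14.700°)| = 80.100°.
Elevation = 90° − 80.100° = 9.9°.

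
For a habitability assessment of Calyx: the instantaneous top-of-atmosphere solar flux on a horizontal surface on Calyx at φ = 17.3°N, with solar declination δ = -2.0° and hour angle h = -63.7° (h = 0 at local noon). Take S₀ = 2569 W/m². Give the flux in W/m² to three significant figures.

1.06e+03 W/m²

cos θ_z = sin φ sin δ + cos φ cos δ cos h = -0.010378 + 0.422769 = 0.412391.
Flux = S₀ · cos θ_z = 2569 × 0.412391 = 1059 W/m².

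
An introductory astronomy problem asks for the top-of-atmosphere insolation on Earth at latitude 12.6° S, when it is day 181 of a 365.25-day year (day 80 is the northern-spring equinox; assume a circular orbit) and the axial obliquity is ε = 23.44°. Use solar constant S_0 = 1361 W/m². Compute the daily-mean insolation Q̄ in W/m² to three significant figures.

Solar longitude: L_s = 360° × (181 − 80)/365.25 = 99.548°.
sin δ = sin 23.44° × sin 99.548° = 0.39228, so δ = +23.096°.
cos h₀ = −tan(-12.6°) tan(+23.096°) = 0.0953, h₀ = 1.4753 rad.
Bracket: h₀ sin ϕ sin δ + cos ϕ cos δ sin h₀ = 1.4753×-0.21814×0.39228 + 0.97592×0.91985×0.99545 = -0.126244 + 0.893615 = 0.767371.
Q̄ = (S_0/π) × [bracket] = (1361/π) × 0.767371 = 332.4 W/m².

Q̄ ≈ 332 W/m²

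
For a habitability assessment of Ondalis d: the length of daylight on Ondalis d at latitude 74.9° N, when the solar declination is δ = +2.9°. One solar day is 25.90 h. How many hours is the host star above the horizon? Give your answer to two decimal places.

14.51 h

cos H₀ = −tan φ · tan δ = −tan(+74.9°) × tan(+2.900°) = -0.1877, so H₀ = 1.7597 rad = 100.82°.
Daylight = 2H₀/(2π) × 25.90 h = (1.7597/π) × 25.90 = 14.51 h.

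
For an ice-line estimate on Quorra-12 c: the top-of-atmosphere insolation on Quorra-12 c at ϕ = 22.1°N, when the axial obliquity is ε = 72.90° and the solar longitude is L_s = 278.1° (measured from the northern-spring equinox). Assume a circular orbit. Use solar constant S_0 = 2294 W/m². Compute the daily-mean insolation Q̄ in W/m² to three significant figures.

Q̄ ≈ 0.00 W/m²

Solar declination: sin δ = sin ε · sin L_s = sin 72.90° × sin 278.1° = -0.94626, so δ = -71.131°.
cos h₀ = −tan(+22.1°) tan(-71.131°) = 1.1881 ≥ 1 ⇒ polar night, h₀ = 0 and Q̄ = 0.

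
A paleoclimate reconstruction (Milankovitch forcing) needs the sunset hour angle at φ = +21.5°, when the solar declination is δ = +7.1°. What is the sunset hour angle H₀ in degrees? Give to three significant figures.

cos H₀ = −tan φ · tan δ = −tan(+21.5°) × tan(+7.100°) = -0.0491, so H₀ = 1.6199 rad = 92.81°.

H₀ = 92.8°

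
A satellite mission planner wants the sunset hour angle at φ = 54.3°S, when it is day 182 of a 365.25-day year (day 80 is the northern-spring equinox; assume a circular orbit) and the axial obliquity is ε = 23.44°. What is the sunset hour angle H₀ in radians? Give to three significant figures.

Solar longitude: λ_s = 360° × (182 − 80)/365.25 = 100.534°.
sin δ = sin 23.44° × sin 100.534° = 0.39108, so δ = +23.022°.
cos H₀ = −tan φ · tan δ = −tan(-54.3°) × tan(+23.022°) = 0.5913, so H₀ = 0.9381 rad = 53.75°.

H₀ = 0.938 rad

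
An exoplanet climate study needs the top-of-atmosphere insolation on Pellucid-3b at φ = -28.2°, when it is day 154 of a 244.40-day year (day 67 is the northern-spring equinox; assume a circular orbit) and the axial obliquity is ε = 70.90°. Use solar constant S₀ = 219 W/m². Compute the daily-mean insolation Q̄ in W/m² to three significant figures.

Solar longitude: λ_s = 360° × (154 − 67)/244.40 = 128.151°.
sin δ = sin 70.90° × sin 128.151° = 0.74310, so δ = +47.996°.
cos H₀ = −tan(-28.2°) tan(+47.996°) = 0.5954, H₀ = 0.9330 rad.
Bracket: H₀ sin φ sin δ + cos φ cos δ sin H₀ = 0.9330×-0.47255×0.74310 + 0.88130×0.66918×0.80341 = -0.327625 + 0.473810 = 0.146185.
Q̄ = (S₀/π) × [bracket] = (219/π) × 0.146185 = 10.19 W/m².

Q̄ ≈ 10.2 W/m²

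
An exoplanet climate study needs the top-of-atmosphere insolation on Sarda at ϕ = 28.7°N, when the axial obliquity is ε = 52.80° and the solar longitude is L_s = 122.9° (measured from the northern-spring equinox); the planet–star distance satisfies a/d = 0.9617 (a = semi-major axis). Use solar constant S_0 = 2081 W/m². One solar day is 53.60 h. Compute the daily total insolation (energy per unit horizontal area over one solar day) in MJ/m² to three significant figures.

Solar declination: sin δ = sin ε · sin L_s = sin 52.80° × sin 122.9° = 0.66878, so δ = +41.973°.
cos h₀ = −tan(+28.7°) tan(+41.973°) = -0.4925, h₀ = 2.0857 rad.
Bracket: h₀ sin ϕ sin δ + cos ϕ cos δ sin h₀ = 2.0857×0.48022×0.66878 + 0.87715×0.74346×0.87032 = 0.669847 + 0.567558 = 1.237405.
Inverse-square distance factor (a/d)² = 0.9617² = 0.924867.
Q̄ = (S_0/π) × 0.924867 × [bracket] = (2081/π) × 0.924867 × 1.237405 = 758.08 W/m².
Daily total = Q̄ × 53.60 h × 3600 s/h = 758.08 × 53.60 × 3600 / 10⁶ = 146.3 MJ/m².

146 MJ/m²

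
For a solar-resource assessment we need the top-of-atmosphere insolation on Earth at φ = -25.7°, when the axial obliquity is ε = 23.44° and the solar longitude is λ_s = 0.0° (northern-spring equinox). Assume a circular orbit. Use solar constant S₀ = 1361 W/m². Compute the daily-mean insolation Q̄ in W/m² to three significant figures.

Q̄ ≈ 390 W/m²

Solar declination: sin δ = sin ε · sin λ_s = sin 23.44° × sin 0.0° = 0.00000, so δ = +0.000°.
cos H₀ = −tan(-25.7°) tan(+0.000°) = 0.0000, H₀ = 1.5708 rad.
Bracket: H₀ sin φ sin δ + cos φ cos δ sin H₀ = 1.5708×-0.43366×0.00000 + 0.90108×1.00000×1.00000 = -0.000000 + 0.901080 = 0.901080.
Q̄ = (S₀/π) × [bracket] = (1361/π) × 0.901080 = 390.4 W/m².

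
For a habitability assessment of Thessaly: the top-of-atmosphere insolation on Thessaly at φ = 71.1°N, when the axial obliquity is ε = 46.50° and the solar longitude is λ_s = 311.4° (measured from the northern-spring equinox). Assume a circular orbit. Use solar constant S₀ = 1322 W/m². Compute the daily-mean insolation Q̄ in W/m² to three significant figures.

Q̄ ≈ 0.00 W/m²

Solar declination: sin δ = sin ε · sin λ_s = sin 46.50° × sin 311.4° = -0.54411, so δ = -32.964°.
cos H₀ = −tan(+71.1°) tan(-32.964°) = 1.8942 ≥ 1 ⇒ polar night, H₀ = 0 and Q̄ = 0.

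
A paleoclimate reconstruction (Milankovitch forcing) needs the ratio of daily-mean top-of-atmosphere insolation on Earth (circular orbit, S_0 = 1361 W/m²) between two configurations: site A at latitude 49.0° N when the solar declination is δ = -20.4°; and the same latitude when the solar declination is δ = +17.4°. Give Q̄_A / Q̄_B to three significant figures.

Q̄_A / Q̄_B ≈ 0.253

— Configuration A (ϕ=+49.0°):
cos h₀ = −tan(+49.0°) tan(-20.400°) = 0.4278, h₀ = 1.1287 rad.
Bracket: h₀ sin ϕ sin δ + cos ϕ cos δ sin h₀ = 1.1287×0.75471×-0.34857 + 0.65606×0.93728×0.90386 = -0.296926 + 0.555794 = 0.258868.
Q̄ = (S_0/π) × [bracket] = (1361/π) × 0.258868 = 112.15 W/m².
— Configuration B (ϕ=+49.0°):
cos h₀ = −tan(+49.0°) tan(+17.400°) = -0.3605, h₀ = 1.9396 rad.
Bracket: h₀ sin ϕ sin δ + cos ϕ cos δ sin h₀ = 1.9396×0.75471×0.29904 + 0.65606×0.95424×0.93276 = 0.437745 + 0.583944 = 1.021689.
Q̄ = (S_0/π) × [bracket] = (1361/π) × 1.021689 = 442.62 W/m².
Ratio Q̄_A / Q̄_B = 112.15 / 442.62 = 0.2534.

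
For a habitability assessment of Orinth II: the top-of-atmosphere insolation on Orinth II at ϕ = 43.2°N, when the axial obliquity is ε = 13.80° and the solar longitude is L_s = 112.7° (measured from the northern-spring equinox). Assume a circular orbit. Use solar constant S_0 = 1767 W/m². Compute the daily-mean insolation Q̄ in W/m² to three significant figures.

Solar declination: sin δ = sin ε · sin L_s = sin 13.80° × sin 112.7° = 0.22006, so δ = +12.712°.
cos h₀ = −tan(+43.2°) tan(+12.712°) = -0.2118, h₀ = 1.7843 rad.
Bracket: h₀ sin ϕ sin δ + cos ϕ cos δ sin h₀ = 1.7843×0.68455×0.22006 + 0.72897×0.97549×0.97730 = 0.268791 + 0.694961 = 0.963752.
Q̄ = (S_0/π) × [bracket] = (1767/π) × 0.963752 = 542.1 W/m².

Q̄ ≈ 542 W/m²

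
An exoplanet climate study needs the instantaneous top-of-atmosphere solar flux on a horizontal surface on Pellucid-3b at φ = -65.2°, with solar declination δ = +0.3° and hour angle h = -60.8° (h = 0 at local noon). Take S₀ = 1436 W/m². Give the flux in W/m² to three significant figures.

cos θ_z = sin φ sin δ + cos φ cos δ cos h = -0.004753 + 0.204631 = 0.199878.
Flux = S₀ · cos θ_z = 1436 × 0.199878 = 287.0 W/m².

287 W/m²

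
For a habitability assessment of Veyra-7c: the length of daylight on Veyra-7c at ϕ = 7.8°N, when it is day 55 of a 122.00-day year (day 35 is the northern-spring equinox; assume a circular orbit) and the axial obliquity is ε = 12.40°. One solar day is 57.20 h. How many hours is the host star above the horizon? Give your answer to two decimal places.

Solar longitude: L_s = 360° × (55 − 35)/122.00 = 59.016°.
sin δ = sin 12.40° × sin 59.016° = 0.18410, so δ = +10.608°.
cos h₀ = −tan ϕ · tan δ = −tan(+7.8°) × tan(+10.608°) = -0.0257, so h₀ = 1.5965 rad = 91.47°.
Daylight = 2h₀/(2π) × 57.20 h = (1.5965/π) × 57.20 = 29.07 h.

29.07 h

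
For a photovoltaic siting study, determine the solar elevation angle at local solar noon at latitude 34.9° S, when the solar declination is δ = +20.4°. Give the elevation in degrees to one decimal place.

34.7°

At local noon the hour angle is zero, so the zenith angle equals |ϕ − δ| = |-34.9° − (+20.400°)| = 55.300°.
Elevation = 90° − 55.300° = 34.7°.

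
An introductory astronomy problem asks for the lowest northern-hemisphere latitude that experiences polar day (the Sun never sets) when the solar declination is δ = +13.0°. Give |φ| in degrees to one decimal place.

|φ| = 77.0°

Polar day requires cos H₀ = −tan φ tan δ ≤ −1, i.e. tan φ tan δ ≥ 1.
The boundary is |tan φ| · |tan δ| = 1, so |φ| = 90° − |δ| = 90° − 13.0° = 77.0° in the northern hemisphere.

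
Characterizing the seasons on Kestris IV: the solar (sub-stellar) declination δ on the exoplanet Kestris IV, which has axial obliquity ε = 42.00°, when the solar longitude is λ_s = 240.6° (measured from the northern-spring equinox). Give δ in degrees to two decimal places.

sin δ = sin ε · sin λ_s = sin 42.00° × sin 240.6° = -0.582956.
δ = arcsin(-0.582956) = -35.66°.

δ = -35.66°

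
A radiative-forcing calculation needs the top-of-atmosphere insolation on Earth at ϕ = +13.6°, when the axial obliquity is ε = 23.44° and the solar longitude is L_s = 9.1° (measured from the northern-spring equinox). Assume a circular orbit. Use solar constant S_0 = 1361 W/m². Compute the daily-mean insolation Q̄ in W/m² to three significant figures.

Solar declination: sin δ = sin ε · sin L_s = sin 23.44° × sin 9.1° = 0.06291, so δ = +3.607°.
cos h₀ = −tan(+13.6°) tan(+3.607°) = -0.0153, h₀ = 1.5860 rad.
Bracket: h₀ sin ϕ sin δ + cos ϕ cos δ sin h₀ = 1.5860×0.23514×0.06291 + 0.97196×0.99802×0.99988 = 0.023461 + 0.969919 = 0.993380.
Q̄ = (S_0/π) × [bracket] = (1361/π) × 0.993380 = 430.4 W/m².

Q̄ ≈ 430 W/m²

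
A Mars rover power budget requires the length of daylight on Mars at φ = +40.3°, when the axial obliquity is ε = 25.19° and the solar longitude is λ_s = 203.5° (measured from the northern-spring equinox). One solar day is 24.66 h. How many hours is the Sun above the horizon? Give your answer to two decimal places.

Solar declination: sin δ = sin ε · sin λ_s = sin 25.19° × sin 203.5° = -0.16972, so δ = -9.771°.
cos H₀ = −tan φ · tan δ = −tan(+40.3°) × tan(-9.771°) = 0.1460, so H₀ = 1.4242 rad = 81.60°.
Daylight = 2H₀/(2π) × 24.66 h = (1.4242/π) × 24.66 = 11.18 h.

11.18 h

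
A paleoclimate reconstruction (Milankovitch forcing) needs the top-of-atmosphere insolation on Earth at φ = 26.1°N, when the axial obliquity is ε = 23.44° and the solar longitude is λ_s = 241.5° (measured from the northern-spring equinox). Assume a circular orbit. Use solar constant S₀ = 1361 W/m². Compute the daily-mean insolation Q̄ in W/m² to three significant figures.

Q̄ ≈ 266 W/m²

Solar declination: sin δ = sin ε · sin λ_s = sin 23.44° × sin 241.5° = -0.34958, so δ = -20.462°.
cos H₀ = −tan(+26.1°) tan(-20.462°) = 0.1828, H₀ = 1.3870 rad.
Bracket: H₀ sin φ sin δ + cos φ cos δ sin H₀ = 1.3870×0.43994×-0.34958 + 0.89803×0.93691×0.98315 = -0.213313 + 0.827196 = 0.613883.
Q̄ = (S₀/π) × [bracket] = (1361/π) × 0.613883 = 265.9 W/m².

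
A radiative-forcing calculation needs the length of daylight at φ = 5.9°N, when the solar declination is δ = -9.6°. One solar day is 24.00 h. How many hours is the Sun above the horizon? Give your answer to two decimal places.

cos H₀ = −tan φ · tan δ = −tan(+5.9°) × tan(-9.600°) = 0.0175, so H₀ = 1.5533 rad = 89.00°.
Daylight = 2H₀/(2π) × 24.00 h = (1.5533/π) × 24.00 = 11.87 h.

11.87 h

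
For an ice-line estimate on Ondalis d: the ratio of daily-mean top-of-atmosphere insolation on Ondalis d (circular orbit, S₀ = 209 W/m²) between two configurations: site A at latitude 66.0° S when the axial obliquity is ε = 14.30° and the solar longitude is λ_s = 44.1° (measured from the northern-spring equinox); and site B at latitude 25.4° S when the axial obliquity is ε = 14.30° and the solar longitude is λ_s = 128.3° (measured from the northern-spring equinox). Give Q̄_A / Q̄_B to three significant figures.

— Configuration A (φ=-66.0°):
Solar declination: sin δ = sin ε · sin λ_s = sin 14.30° × sin 44.1° = 0.17189, so δ = +9.898°.
cos H₀ = −tan(-66.0°) tan(+9.898°) = 0.3919, H₀ = 1.1681 rad.
Bracket: H₀ sin φ sin δ + cos φ cos δ sin H₀ = 1.1681×-0.91355×0.17189 + 0.40674×0.98512×0.92001 = -0.183427 + 0.368637 = 0.185210.
Q̄ = (S₀/π) × [bracket] = (209/π) × 0.185210 = 12.321 W/m².
— Configuration B (φ=-25.4°):
Solar declination: sin δ = sin ε · sin λ_s = sin 14.30° × sin 128.3° = 0.19384, so δ = +11.177°.
cos H₀ = −tan(-25.4°) tan(+11.177°) = 0.0938, H₀ = 1.4768 rad.
Bracket: H₀ sin φ sin δ + cos φ cos δ sin H₀ = 1.4768×-0.42894×0.19384 + 0.90334×0.98103×0.99559 = -0.122790 + 0.882295 = 0.759505.
Q̄ = (S₀/π) × [bracket] = (209/π) × 0.759505 = 50.527 W/m².
Ratio Q̄_A / Q̄_B = 12.321 / 50.527 = 0.2438.

Q̄_A / Q̄_B ≈ 0.244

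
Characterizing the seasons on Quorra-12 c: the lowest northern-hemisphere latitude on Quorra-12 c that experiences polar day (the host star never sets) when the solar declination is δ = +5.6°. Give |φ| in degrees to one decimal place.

Polar day requires cos H₀ = −tan φ tan δ ≤ −1, i.e. tan φ tan δ ≥ 1.
The boundary is |tan φ| · |tan δ| = 1, so |φ| = 90° − |δ| = 90° − 5.6° = 84.4° in the northern hemisphere.

|φ| = 84.4°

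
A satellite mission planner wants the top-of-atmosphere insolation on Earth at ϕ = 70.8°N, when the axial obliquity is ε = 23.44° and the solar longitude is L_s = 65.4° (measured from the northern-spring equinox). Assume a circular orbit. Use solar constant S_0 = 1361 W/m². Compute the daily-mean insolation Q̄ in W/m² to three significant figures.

Q̄ ≈ 465 W/m²

Solar declination: sin δ = sin ε · sin L_s = sin 23.44° × sin 65.4° = 0.36168, so δ = +21.204°.
cos h₀ = −tan(+70.8°) tan(+21.204°) = -1.1140 ≤ −1 ⇒ polar day, h₀ = π.
Bracket: h₀ sin ϕ sin δ + cos ϕ cos δ sin h₀ = 3.1416×0.94438×0.36168 + 0.32887×0.93230×0.00000 = 1.073055 + 0.000000 = 1.073055.
Q̄ = (S_0/π) × [bracket] = (1361/π) × 1.073055 = 464.9 W/m².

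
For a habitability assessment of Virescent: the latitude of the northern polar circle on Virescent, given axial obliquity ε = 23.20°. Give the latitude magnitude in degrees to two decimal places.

The polar circle is the lowest latitude that experiences at least one full rotation of continuous daylight at the northern-summer solstice; it lies at |φ| = 90° − ε = 90° − 23.20° = 66.80°.

66.80°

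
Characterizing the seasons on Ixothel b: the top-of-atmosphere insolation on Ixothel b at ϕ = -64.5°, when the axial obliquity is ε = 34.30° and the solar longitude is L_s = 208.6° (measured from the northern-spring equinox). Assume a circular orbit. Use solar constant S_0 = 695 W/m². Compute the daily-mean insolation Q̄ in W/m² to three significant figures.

Q̄ ≈ 193 W/m²

Solar declination: sin δ = sin ε · sin L_s = sin 34.30° × sin 208.6° = -0.26976, so δ = -15.650°.
cos h₀ = −tan(-64.5°) tan(-15.650°) = -0.5873, h₀ = 2.1985 rad.
Bracket: h₀ sin ϕ sin δ + cos ϕ cos δ sin h₀ = 2.1985×-0.90259×-0.26976 + 0.43051×0.96293×0.80935 = 0.535297 + 0.335517 = 0.870814.
Q̄ = (S_0/π) × [bracket] = (695/π) × 0.870814 = 192.6 W/m².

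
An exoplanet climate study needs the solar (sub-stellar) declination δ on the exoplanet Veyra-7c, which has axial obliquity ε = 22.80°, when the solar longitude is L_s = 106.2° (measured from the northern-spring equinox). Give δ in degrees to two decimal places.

δ = +21.85°

sin δ = sin ε · sin L_s = sin 22.80° × sin 106.2° = 0.372129.
δ = arcsin(0.372129) = +21.85°.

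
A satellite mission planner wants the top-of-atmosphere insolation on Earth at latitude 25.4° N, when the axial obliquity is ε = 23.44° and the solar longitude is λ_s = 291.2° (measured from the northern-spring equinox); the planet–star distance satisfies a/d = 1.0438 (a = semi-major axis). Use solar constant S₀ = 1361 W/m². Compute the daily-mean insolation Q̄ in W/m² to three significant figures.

Q̄ ≈ 285 W/m²

Solar declination: sin δ = sin ε · sin λ_s = sin 23.44° × sin 291.2° = -0.37087, so δ = -21.769°.
cos H₀ = −tan(+25.4°) tan(-21.769°) = 0.1896, H₀ = 1.3800 rad.
Bracket: H₀ sin φ sin δ + cos φ cos δ sin H₀ = 1.3800×0.42894×-0.37087 + 0.90334×0.92869×0.98186 = -0.219532 + 0.823705 = 0.604173.
Inverse-square distance factor (a/d)² = 1.0438² = 1.089518.
Q̄ = (S₀/π) × 1.089518 × [bracket] = (1361/π) × 1.089518 × 0.604173 = 285.2 W/m².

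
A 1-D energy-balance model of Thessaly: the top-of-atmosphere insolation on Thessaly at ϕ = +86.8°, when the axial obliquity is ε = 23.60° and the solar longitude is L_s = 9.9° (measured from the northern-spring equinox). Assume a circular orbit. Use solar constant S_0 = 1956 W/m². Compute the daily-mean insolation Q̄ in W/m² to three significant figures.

Solar declination: sin δ = sin ε · sin L_s = sin 23.60° × sin 9.9° = 0.06883, so δ = +3.947°.
cos h₀ = −tan(+86.8°) tan(+3.947°) = -1.2341 ≤ −1 ⇒ polar day, h₀ = π.
Bracket: h₀ sin ϕ sin δ + cos ϕ cos δ sin h₀ = 3.1416×0.99844×0.06883 + 0.05582×0.99763×0.00000 = 0.215899 + 0.000000 = 0.215899.
Q̄ = (S_0/π) × [bracket] = (1956/π) × 0.215899 = 134.4 W/m².

Q̄ ≈ 134 W/m²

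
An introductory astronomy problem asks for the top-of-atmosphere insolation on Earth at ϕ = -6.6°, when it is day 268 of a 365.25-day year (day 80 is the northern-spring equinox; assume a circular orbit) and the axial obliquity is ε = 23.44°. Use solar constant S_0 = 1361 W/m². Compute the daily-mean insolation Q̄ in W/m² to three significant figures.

Solar longitude: L_s = 360° × (268 − 80)/365.25 = 185.298°.
sin δ = sin 23.44° × sin 185.298° = -0.03673, so δ = -2.105°.
cos h₀ = −tan(-6.6°) tan(-2.105°) = -0.0043, h₀ = 1.5750 rad.
Bracket: h₀ sin ϕ sin δ + cos ϕ cos δ sin h₀ = 1.5750×-0.11494×-0.03673 + 0.99337×0.99933×0.99999 = 0.006649 + 0.992695 = 0.999344.
Q̄ = (S_0/π) × [bracket] = (1361/π) × 0.999344 = 432.9 W/m².

Q̄ ≈ 433 W/m²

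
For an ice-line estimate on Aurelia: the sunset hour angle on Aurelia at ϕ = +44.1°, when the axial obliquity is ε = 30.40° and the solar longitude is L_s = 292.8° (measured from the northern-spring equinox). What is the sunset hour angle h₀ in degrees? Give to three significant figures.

h₀ = 59.3°

Solar declination: sin δ = sin ε · sin L_s = sin 30.40° × sin 292.8° = -0.46649, so δ = -27.807°.
cos h₀ = −tan ϕ · tan δ = −tan(+44.1°) × tan(-27.807°) = 0.5111, so h₀ = 1.0344 rad = 59.26°.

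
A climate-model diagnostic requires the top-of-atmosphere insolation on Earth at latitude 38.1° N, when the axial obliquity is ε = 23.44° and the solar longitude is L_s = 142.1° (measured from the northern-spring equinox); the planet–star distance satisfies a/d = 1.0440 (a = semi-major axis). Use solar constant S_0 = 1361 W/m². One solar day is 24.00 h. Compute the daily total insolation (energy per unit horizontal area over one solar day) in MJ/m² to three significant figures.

Solar declination: sin δ = sin ε · sin L_s = sin 23.44° × sin 142.1° = 0.24436, so δ = +14.144°.
cos h₀ = −tan(+38.1°) tan(+14.144°) = -0.1976, h₀ = 1.7697 rad.
Bracket: h₀ sin ϕ sin δ + cos ϕ cos δ sin h₀ = 1.7697×0.61704×0.24436 + 0.78694×0.96969×0.98028 = 0.266835 + 0.748040 = 1.014875.
Inverse-square distance factor (a/d)² = 1.0440² = 1.089936.
Q̄ = (S_0/π) × 1.089936 × [bracket] = (1361/π) × 1.089936 × 1.014875 = 479.21 W/m².
Daily total = Q̄ × 24.00 h × 3600 s/h = 479.21 × 24.00 × 3600 / 10⁶ = 41.40 MJ/m².

41.4 MJ/m²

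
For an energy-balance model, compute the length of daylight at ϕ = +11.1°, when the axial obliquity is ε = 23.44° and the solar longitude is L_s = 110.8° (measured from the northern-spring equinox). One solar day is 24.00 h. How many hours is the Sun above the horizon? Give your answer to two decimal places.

12.60 h

Solar declination: sin δ = sin ε · sin L_s = sin 23.44° × sin 110.8° = 0.37186, so δ = +21.831°.
cos h₀ = −tan ϕ · tan δ = −tan(+11.1°) × tan(+21.831°) = -0.0786, so h₀ = 1.6495 rad = 94.51°.
Daylight = 2h₀/(2π) × 24.00 h = (1.6495/π) × 24.00 = 12.60 h.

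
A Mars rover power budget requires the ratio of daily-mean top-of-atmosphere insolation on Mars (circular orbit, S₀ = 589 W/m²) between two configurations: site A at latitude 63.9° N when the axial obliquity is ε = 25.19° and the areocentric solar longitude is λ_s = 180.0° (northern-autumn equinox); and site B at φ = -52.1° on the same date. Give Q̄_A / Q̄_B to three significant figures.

— Configuration A (φ=+63.9°):
sin δ = sin 25.19° × sin 180.0° = 0.00000, so δ = +0.000°.
cos H₀ = −tan(+63.9°) tan(+0.000°) = -0.0000, H₀ = 1.5708 rad.
Bracket: H₀ sin φ sin δ + cos φ cos δ sin H₀ = 1.5708×0.89803×0.00000 + 0.43994×1.00000×1.00000 = 0.000000 + 0.439940 = 0.439940.
Q̄ = (S₀/π) × [bracket] = (589/π) × 0.439940 = 82.482 W/m².
— Configuration B (φ=-52.1°):
cos H₀ = −tan(-52.1°) tan(+0.000°) = 0.0000, H₀ = 1.5708 rad.
Bracket: H₀ sin φ sin δ + cos φ cos δ sin H₀ = 1.5708×-0.78908×0.00000 + 0.61429×1.00000×1.00000 = -0.000000 + 0.614290 = 0.614290.
Q̄ = (S₀/π) × [bracket] = (589/π) × 0.614290 = 115.17 W/m².
Ratio Q̄_A / Q̄_B = 82.482 / 115.17 = 0.7162.

Q̄_A / Q̄_B ≈ 0.716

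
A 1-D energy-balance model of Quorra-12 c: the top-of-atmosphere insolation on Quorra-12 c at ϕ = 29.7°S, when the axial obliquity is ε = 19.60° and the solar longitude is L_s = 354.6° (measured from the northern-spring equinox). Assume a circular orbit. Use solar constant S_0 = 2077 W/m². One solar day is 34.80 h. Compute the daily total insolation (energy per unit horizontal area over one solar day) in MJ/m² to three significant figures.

74.0 MJ/m²

Solar declination: sin δ = sin ε · sin L_s = sin 19.60° × sin 354.6° = -0.03157, so δ = -1.809°.
cos h₀ = −tan(-29.7°) tan(-1.809°) = -0.0180, h₀ = 1.5888 rad.
Bracket: h₀ sin ϕ sin δ + cos ϕ cos δ sin h₀ = 1.5888×-0.49546×-0.03157 + 0.86863×0.99950×0.99984 = 0.024851 + 0.868057 = 0.892908.
Q̄ = (S_0/π) × [bracket] = (2077/π) × 0.892908 = 590.33 W/m².
Daily total = Q̄ × 34.80 h × 3600 s/h = 590.33 × 34.80 × 3600 / 10⁶ = 73.96 MJ/m².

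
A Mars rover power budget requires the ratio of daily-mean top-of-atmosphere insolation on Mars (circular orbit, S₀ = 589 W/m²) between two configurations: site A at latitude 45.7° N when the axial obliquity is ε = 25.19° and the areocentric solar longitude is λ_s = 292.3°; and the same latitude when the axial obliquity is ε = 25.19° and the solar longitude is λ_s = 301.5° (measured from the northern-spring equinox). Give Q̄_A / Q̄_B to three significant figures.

— Configuration A (φ=+45.7°):
sin δ = sin 25.19° × sin 292.3° = -0.39379, so δ = -23.190°.
cos H₀ = −tan(+45.7°) tan(-23.190°) = 0.4390, H₀ = 1.1163 rad.
Bracket: H₀ sin φ sin δ + cos φ cos δ sin H₀ = 1.1163×0.71569×-0.39379 + 0.69842×0.91920×0.89849 = -0.314609 + 0.576819 = 0.262210.
Q̄ = (S₀/π) × [bracket] = (589/π) × 0.262210 = 49.160 W/m².
— Configuration B (φ=+45.7°):
Solar declination: sin δ = sin ε · sin λ_s = sin 25.19° × sin 301.5° = -0.36290, so δ = -21.279°.
cos H₀ = −tan(+45.7°) tan(-21.279°) = 0.3991, H₀ = 1.1603 rad.
Bracket: H₀ sin φ sin δ + cos φ cos δ sin H₀ = 1.1603×0.71569×-0.36290 + 0.69842×0.93183×0.91691 = -0.301358 + 0.596733 = 0.295375.
Q̄ = (S₀/π) × [bracket] = (589/π) × 0.295375 = 55.378 W/m².
Ratio Q̄_A / Q̄_B = 49.160 / 55.378 = 0.8877.

Q̄_A / Q̄_B ≈ 0.888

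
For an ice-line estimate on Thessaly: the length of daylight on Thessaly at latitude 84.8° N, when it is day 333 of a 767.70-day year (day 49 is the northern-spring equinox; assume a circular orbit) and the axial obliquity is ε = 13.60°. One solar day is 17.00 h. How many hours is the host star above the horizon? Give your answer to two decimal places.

Solar longitude: L_s = 360° × (333 − 49)/767.70 = 133.177°.
sin δ = sin 13.60° × sin 133.177° = 0.17148, so δ = +9.874°.
Sunrise equation: cos h₀ = −tan ϕ · tan δ = -1.9125 ≤ −1, so the host star never sets (polar day) and h₀ = π.
Daylight = 2h₀/(2π) × 17.00 h = (3.1416/π) × 17.00 = 17.00 h.

17.00 h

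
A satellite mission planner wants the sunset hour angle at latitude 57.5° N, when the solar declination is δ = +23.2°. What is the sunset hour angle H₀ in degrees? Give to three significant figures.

H₀ = 132°

cos H₀ = −tan φ · tan δ = −tan(+57.5°) × tan(+23.200°) = -0.6728, so H₀ = 2.3087 rad = 132.28°.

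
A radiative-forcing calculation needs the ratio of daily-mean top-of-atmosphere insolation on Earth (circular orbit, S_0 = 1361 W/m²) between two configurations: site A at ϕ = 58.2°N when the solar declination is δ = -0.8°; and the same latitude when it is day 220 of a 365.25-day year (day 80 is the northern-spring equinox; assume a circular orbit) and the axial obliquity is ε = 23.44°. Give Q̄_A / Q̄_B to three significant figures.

— Configuration A (ϕ=+58.2°):
cos h₀ = −tan(+58.2°) tan(-0.800°) = 0.0225, h₀ = 1.5483 rad.
Bracket: h₀ sin ϕ sin δ + cos ϕ cos δ sin h₀ = 1.5483×0.84989×-0.01396 + 0.52696×0.99990×0.99975 = -0.018370 + 0.526776 = 0.508406.
Q̄ = (S_0/π) × [bracket] = (1361/π) × 0.508406 = 220.25 W/m².
— Configuration B (ϕ=+58.2°):
Solar longitude: L_s = 360° × (220 − 80)/365.25 = 137.988°.
sin δ = sin 23.44° × sin 137.988° = 0.26624, so δ = +15.440°.
cos h₀ = −tan(+58.2°) tan(+15.440°) = -0.4455, h₀ = 2.0325 rad.
Bracket: h₀ sin ϕ sin δ + cos ϕ cos δ sin h₀ = 2.0325×0.84989×0.26624 + 0.52696×0.96391×0.89530 = 0.459903 + 0.454760 = 0.914663.
Q̄ = (S_0/π) × [bracket] = (1361/π) × 0.914663 = 396.25 W/m².
Ratio Q̄_A / Q̄_B = 220.25 / 396.25 = 0.5558.

Q̄_A / Q̄_B ≈ 0.556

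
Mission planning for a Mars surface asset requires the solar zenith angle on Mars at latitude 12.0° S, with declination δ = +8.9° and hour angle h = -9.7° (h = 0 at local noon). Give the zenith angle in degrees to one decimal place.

θ_z = 23.0°

cos θ_z = sin φ sin δ + cos φ cos δ cos h = -0.032166 + 0.952555 = 0.920389.
θ_z = arccos(0.920389) = 23.0°.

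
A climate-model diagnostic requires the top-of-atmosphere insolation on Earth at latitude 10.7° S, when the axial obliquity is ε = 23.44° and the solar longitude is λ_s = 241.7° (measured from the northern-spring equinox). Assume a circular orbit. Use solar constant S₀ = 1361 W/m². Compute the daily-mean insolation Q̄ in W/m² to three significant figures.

Q̄ ≈ 444 W/m²

Solar declination: sin δ = sin ε · sin λ_s = sin 23.44° × sin 241.7° = -0.35024, so δ = -20.502°.
cos H₀ = −tan(-10.7°) tan(-20.502°) = -0.0707, H₀ = 1.6415 rad.
Bracket: H₀ sin φ sin δ + cos φ cos δ sin H₀ = 1.6415×-0.18567×-0.35024 + 0.98261×0.93666×0.99750 = 0.106745 + 0.918071 = 1.024816.
Q̄ = (S₀/π) × [bracket] = (1361/π) × 1.024816 = 444.0 W/m².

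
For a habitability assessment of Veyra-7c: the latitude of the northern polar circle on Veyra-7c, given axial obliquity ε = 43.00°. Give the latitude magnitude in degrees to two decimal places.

The polar circle is the lowest latitude that experiences at least one full rotation of continuous daylight at the northern-summer solstice; it lies at |ϕ| = 90° − ε = 90° − 43.00° = 47.00°.

47.00°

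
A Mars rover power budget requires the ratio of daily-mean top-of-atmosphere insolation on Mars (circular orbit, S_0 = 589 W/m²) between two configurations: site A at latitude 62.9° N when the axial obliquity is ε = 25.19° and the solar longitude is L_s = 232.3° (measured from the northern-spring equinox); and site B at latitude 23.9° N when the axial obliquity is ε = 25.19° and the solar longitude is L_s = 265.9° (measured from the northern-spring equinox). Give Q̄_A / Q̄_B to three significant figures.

Q̄_A / Q̄_B ≈ 0.118

— Configuration A (ϕ=+62.9°):
Solar declination: sin δ = sin ε · sin L_s = sin 25.19° × sin 232.3° = -0.33676, so δ = -19.680°.
cos h₀ = −tan(+62.9°) tan(-19.680°) = 0.6989, h₀ = 0.7969 rad.
Bracket: h₀ sin ϕ sin δ + cos ϕ cos δ sin h₀ = 0.7969×0.89021×-0.33676 + 0.45554×0.94159×0.71521 = -0.238900 + 0.306776 = 0.067876.
Q̄ = (S_0/π) × [bracket] = (589/π) × 0.067876 = 12.726 W/m².
— Configuration B (ϕ=+23.9°):
Solar declination: sin δ = sin ε · sin L_s = sin 25.19° × sin 265.9° = -0.42453, so δ = -25.121°.
cos h₀ = −tan(+23.9°) tan(-25.121°) = 0.2078, h₀ = 1.3615 rad.
Bracket: h₀ sin ϕ sin δ + cos ϕ cos δ sin h₀ = 1.3615×0.40514×-0.42453 + 0.91425×0.90541×0.97818 = -0.234170 + 0.809709 = 0.575539.
Q̄ = (S_0/π) × [bracket] = (589/π) × 0.575539 = 107.90 W/m².
Ratio Q̄_A / Q̄_B = 12.726 / 107.90 = 0.1179.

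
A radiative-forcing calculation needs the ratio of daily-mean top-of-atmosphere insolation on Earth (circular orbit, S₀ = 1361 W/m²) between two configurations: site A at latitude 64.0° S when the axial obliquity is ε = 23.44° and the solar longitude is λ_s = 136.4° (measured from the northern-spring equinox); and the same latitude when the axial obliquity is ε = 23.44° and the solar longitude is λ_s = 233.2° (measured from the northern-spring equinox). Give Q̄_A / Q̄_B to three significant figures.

Q̄_A / Q̄_B ≈ 0.112

— Configuration A (φ=-64.0°):
Solar declination: sin δ = sin ε · sin λ_s = sin 23.44° × sin 136.4° = 0.27432, so δ = +15.922°.
cos H₀ = −tan(-64.0°) tan(+15.922°) = 0.5849, H₀ = 0.9461 rad.
Bracket: H₀ sin φ sin δ + cos φ cos δ sin H₀ = 0.9461×-0.89879×0.27432 + 0.43837×0.96164×0.81112 = -0.233267 + 0.341931 = 0.108664.
Q̄ = (S₀/π) × [bracket] = (1361/π) × 0.108664 = 47.075 W/m².
— Configuration B (φ=-64.0°):
Solar declination: sin δ = sin ε · sin λ_s = sin 23.44° × sin 233.2° = -0.31852, so δ = -18.574°.
cos H₀ = −tan(-64.0°) tan(-18.574°) = -0.6889, H₀ = 2.3308 rad.
Bracket: H₀ sin φ sin δ + cos φ cos δ sin H₀ = 2.3308×-0.89879×-0.31852 + 0.43837×0.94792×0.72481 = 0.667267 + 0.301187 = 0.968454.
Q̄ = (S₀/π) × [bracket] = (1361/π) × 0.968454 = 419.55 W/m².
Ratio Q̄_A / Q̄_B = 47.075 / 419.55 = 0.1122.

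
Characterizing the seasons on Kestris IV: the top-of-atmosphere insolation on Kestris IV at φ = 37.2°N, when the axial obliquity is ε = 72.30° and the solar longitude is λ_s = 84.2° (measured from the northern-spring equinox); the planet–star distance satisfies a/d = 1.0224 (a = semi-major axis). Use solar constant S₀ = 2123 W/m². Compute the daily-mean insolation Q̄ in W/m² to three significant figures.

Q̄ ≈ 1.27e+03 W/m²

Solar declination: sin δ = sin ε · sin λ_s = sin 72.30° × sin 84.2° = 0.94778, so δ = +71.403°.
cos H₀ = −tan(+37.2°) tan(+71.403°) = -2.2558 ≤ −1 ⇒ polar day, H₀ = π.
Bracket: H₀ sin φ sin δ + cos φ cos δ sin H₀ = 3.1416×0.60460×0.94778 + 0.79653×0.31891×0.00000 = 1.800224 + 0.000000 = 1.800224.
Inverse-square distance factor (a/d)² = 1.0224² = 1.045302.
Q̄ = (S₀/π) × 1.045302 × [bracket] = (2123/π) × 1.045302 × 1.800224 = 1272 W/m².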